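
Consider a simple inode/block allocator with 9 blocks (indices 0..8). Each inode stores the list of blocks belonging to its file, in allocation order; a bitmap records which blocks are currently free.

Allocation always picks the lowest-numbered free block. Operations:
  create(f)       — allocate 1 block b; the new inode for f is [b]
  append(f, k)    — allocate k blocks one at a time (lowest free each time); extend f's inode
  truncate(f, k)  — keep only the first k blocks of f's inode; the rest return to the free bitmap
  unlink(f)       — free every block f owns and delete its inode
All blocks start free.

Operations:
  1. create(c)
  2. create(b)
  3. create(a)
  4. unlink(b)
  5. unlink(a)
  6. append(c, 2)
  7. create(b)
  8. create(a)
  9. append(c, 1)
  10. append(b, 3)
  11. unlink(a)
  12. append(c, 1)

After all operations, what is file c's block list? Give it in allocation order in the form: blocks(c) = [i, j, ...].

blocks(c) = [0, 1, 2, 5, 4]

  1. create(c)  ⇒  F........  {c→[0]}
  2. create(b)  ⇒  FF.......  {b→[1]; c→[0]}
  3. create(a)  ⇒  FFF......  {a→[2]; b→[1]; c→[0]}
  4. unlink(b)  ⇒  F.F......  {a→[2]; c→[0]}
  5. unlink(a)  ⇒  F........  {c→[0]}
  6. append(c, 2)  ⇒  FFF......  {c→[0, 1, 2]}
  7. create(b)  ⇒  FFFF.....  {b→[3]; c→[0, 1, 2]}
  8. create(a)  ⇒  FFFFF....  {a→[4]; b→[3]; c→[0, 1, 2]}
  9. append(c, 1)  ⇒  FFFFFF...  {a→[4]; b→[3]; c→[0, 1, 2, 5]}
  10. append(b, 3)  ⇒  FFFFFFFFF  {a→[4]; b→[3, 6, 7, 8]; c→[0, 1, 2, 5]}
  11. unlink(a)  ⇒  FFFF.FFFF  {b→[3, 6, 7, 8]; c→[0, 1, 2, 5]}
  12. append(c, 1)  ⇒  FFFFFFFFF  {b→[3, 6, 7, 8]; c→[0, 1, 2, 5, 4]}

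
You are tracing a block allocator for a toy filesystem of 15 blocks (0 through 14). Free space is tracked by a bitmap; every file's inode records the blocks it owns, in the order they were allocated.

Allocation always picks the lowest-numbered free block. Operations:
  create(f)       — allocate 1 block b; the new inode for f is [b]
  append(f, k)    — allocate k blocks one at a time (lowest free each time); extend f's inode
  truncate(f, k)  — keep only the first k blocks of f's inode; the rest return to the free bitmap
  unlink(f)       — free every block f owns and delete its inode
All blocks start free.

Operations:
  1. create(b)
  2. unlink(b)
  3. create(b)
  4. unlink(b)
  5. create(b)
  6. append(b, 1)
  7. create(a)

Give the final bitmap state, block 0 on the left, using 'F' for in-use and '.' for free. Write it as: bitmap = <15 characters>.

  1. create(b)  ⇒  F..............  {b→[0]}
  2. unlink(b)  ⇒  ...............  {}
  3. create(b)  ⇒  F..............  {b→[0]}
  4. unlink(b)  ⇒  ...............  {}
  5. create(b)  ⇒  F..............  {b→[0]}
  6. append(b, 1)  ⇒  FF.............  {b→[0, 1]}
  7. create(a)  ⇒  FFF............  {a→[2]; b→[0, 1]}

bitmap = FFF............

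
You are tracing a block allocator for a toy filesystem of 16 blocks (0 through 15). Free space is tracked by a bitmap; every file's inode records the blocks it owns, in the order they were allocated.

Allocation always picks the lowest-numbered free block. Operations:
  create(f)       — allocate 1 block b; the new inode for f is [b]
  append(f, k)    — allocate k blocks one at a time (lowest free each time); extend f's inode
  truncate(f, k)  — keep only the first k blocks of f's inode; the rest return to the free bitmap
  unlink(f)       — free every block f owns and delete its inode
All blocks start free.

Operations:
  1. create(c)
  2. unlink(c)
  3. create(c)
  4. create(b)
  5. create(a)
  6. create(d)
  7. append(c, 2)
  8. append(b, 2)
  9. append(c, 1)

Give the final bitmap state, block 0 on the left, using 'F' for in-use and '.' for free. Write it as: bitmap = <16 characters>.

bitmap = FFFFFFFFF.......

create(c): bitmap=F............... | c=[0]
unlink(c): bitmap=................ | 
create(c): bitmap=F............... | c=[0]
create(b): bitmap=FF.............. | b=[1] c=[0]
create(a): bitmap=FFF............. | a=[2] b=[1] c=[0]
create(d): bitmap=FFFF............ | a=[2] b=[1] c=[0] d=[3]
append(c, 2): bitmap=FFFFFF.......... | a=[2] b=[1] c=[0, 4, 5] d=[3]
append(b, 2): bitmap=FFFFFFFF........ | a=[2] b=[1, 6, 7] c=[0, 4, 5] d=[3]
append(c, 1): bitmap=FFFFFFFFF....... | a=[2] b=[1, 6, 7] c=[0, 4, 5, 8] d=[3]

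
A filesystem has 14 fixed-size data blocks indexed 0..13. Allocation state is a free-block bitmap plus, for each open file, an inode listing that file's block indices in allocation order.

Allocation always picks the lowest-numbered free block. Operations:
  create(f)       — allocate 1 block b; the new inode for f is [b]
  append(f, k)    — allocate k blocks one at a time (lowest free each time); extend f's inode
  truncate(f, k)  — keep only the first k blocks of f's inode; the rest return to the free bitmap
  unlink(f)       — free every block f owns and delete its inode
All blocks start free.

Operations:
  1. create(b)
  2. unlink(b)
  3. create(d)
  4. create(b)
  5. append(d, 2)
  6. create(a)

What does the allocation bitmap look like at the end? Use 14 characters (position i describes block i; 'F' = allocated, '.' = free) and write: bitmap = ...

bitmap = FFFFF.........

create(b): bitmap=F............. | b=[0]
unlink(b): bitmap=.............. | 
create(d): bitmap=F............. | d=[0]
create(b): bitmap=FF............ | b=[1] d=[0]
append(d, 2): bitmap=FFFF.......... | b=[1] d=[0, 2, 3]
create(a): bitmap=FFFFF......... | a=[4] b=[1] d=[0, 2, 3]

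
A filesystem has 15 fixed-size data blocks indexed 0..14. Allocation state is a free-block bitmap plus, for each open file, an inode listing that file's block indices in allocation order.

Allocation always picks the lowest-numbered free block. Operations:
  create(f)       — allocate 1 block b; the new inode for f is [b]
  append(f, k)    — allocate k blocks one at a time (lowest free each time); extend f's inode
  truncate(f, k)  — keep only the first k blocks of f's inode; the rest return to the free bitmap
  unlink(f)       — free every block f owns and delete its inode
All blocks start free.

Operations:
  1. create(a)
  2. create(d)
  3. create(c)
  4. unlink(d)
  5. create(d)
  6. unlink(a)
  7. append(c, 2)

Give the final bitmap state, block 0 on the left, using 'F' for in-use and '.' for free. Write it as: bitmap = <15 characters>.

bitmap = FFFF...........

after create(a) → a:[0]  free=[F..............]
after create(d) → a:[0], d:[1]  free=[FF.............]
after create(c) → a:[0], c:[2], d:[1]  free=[FFF............]
after unlink(d) → a:[0], c:[2]  free=[F.F............]
after create(d) → a:[0], c:[2], d:[1]  free=[FFF............]
after unlink(a) → c:[2], d:[1]  free=[.FF............]
after append(c, 2) → c:[2, 0, 3], d:[1]  free=[FFFF...........]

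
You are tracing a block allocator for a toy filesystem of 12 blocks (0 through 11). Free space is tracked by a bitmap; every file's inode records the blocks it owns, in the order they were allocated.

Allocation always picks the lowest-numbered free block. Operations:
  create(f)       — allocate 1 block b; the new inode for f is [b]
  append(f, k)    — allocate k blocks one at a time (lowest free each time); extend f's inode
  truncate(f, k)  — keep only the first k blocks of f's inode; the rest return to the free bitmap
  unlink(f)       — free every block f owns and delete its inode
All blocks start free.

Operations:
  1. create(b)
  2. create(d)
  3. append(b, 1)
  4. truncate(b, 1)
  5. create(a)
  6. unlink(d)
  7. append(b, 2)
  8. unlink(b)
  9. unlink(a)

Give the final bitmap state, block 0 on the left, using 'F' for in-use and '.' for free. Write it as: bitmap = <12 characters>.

bitmap = ............

create(b): bitmap=F........... | b=[0]
create(d): bitmap=FF.......... | b=[0] d=[1]
append(b, 1): bitmap=FFF......... | b=[0, 2] d=[1]
truncate(b, 1): bitmap=FF.......... | b=[0] d=[1]
create(a): bitmap=FFF......... | a=[2] b=[0] d=[1]
unlink(d): bitmap=F.F......... | a=[2] b=[0]
append(b, 2): bitmap=FFFF........ | a=[2] b=[0, 1, 3]
unlink(b): bitmap=..F......... | a=[2]
unlink(a): bitmap=............ | 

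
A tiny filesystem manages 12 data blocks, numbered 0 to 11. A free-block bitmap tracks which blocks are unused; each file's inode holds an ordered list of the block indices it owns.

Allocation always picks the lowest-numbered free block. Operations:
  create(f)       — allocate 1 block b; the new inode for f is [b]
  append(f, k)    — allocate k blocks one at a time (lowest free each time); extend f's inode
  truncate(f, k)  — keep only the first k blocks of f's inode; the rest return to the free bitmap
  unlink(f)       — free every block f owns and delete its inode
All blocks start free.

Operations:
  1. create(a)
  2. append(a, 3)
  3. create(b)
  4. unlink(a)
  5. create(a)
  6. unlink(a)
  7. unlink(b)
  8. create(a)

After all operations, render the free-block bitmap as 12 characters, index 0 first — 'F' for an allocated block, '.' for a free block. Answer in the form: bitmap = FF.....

  1. create(a)  ⇒  F...........  {a→[0]}
  2. append(a, 3)  ⇒  FFFF........  {a→[0, 1, 2, 3]}
  3. create(b)  ⇒  FFFFF.......  {a→[0, 1, 2, 3]; b→[4]}
  4. unlink(a)  ⇒  ....F.......  {b→[4]}
  5. create(a)  ⇒  F...F.......  {a→[0]; b→[4]}
  6. unlink(a)  ⇒  ....F.......  {b→[4]}
  7. unlink(b)  ⇒  ............  {}
  8. create(a)  ⇒  F...........  {a→[0]}

bitmap = F...........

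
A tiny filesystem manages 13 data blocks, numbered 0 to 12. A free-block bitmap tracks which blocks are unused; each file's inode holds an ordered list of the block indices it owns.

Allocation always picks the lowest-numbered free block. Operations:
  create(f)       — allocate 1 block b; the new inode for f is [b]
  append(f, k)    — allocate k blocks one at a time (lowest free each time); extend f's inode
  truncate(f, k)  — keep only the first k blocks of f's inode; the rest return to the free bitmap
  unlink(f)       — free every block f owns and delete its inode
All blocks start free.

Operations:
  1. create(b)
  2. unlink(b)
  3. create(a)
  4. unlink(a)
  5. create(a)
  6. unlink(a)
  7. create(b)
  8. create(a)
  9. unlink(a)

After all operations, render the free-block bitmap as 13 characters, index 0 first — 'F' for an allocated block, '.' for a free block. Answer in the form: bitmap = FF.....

bitmap = F............

create(b): bitmap=F............ | b=[0]
unlink(b): bitmap=............. | 
create(a): bitmap=F............ | a=[0]
unlink(a): bitmap=............. | 
create(a): bitmap=F............ | a=[0]
unlink(a): bitmap=............. | 
create(b): bitmap=F............ | b=[0]
create(a): bitmap=FF........... | a=[1] b=[0]
unlink(a): bitmap=F............ | b=[0]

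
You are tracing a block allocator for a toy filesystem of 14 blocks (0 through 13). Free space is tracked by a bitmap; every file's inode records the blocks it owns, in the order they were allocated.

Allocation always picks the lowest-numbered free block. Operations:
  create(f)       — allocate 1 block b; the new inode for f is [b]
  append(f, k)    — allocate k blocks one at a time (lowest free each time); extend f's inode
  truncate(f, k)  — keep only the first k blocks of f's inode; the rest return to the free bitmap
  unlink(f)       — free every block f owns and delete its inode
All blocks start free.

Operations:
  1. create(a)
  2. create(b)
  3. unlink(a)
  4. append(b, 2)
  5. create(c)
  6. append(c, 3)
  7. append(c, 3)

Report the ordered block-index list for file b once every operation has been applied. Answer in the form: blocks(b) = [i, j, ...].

blocks(b) = [1, 0, 2]

  1. create(a)  ⇒  F.............  {a→[0]}
  2. create(b)  ⇒  FF............  {a→[0]; b→[1]}
  3. unlink(a)  ⇒  .F............  {b→[1]}
  4. append(b, 2)  ⇒  FFF...........  {b→[1, 0, 2]}
  5. create(c)  ⇒  FFFF..........  {b→[1, 0, 2]; c→[3]}
  6. append(c, 3)  ⇒  FFFFFFF.......  {b→[1, 0, 2]; c→[3, 4, 5, 6]}
  7. append(c, 3)  ⇒  FFFFFFFFFF....  {b→[1, 0, 2]; c→[3, 4, 5, 6, 7, 8, 9]}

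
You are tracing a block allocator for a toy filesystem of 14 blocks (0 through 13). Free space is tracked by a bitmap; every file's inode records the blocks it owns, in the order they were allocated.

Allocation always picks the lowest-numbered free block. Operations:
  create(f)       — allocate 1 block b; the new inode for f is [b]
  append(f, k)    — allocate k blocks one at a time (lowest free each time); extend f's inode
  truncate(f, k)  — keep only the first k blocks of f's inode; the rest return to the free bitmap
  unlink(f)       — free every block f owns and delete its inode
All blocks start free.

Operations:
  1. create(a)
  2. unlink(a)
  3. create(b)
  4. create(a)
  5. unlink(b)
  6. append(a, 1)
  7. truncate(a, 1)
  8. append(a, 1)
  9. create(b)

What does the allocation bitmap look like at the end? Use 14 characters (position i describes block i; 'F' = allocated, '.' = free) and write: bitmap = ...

bitmap = FFF...........

[1] create(a) — a=0 (map F.............)
[2] unlink(a) —  (map ..............)
[3] create(b) — b=0 (map F.............)
[4] create(a) — a=1 b=0 (map FF............)
[5] unlink(b) — a=1 (map .F............)
[6] append(a, 1) — a=1,0 (map FF............)
[7] truncate(a, 1) — a=1 (map .F............)
[8] append(a, 1) — a=1,0 (map FF............)
[9] create(b) — a=1,0 b=2 (map FFF...........)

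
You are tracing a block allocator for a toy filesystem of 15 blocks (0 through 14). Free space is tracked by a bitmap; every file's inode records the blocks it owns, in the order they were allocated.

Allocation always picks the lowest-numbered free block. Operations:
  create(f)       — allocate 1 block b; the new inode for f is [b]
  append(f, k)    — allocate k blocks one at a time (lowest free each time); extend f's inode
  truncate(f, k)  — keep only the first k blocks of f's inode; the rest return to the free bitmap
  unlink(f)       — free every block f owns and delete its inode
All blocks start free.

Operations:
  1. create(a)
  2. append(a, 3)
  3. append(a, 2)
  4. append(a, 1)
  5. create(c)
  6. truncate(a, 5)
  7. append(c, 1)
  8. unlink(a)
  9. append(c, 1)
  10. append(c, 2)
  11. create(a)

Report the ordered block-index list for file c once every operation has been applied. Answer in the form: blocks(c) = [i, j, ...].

create(a): bitmap=F.............. | a=[0]
append(a, 3): bitmap=FFFF........... | a=[0, 1, 2, 3]
append(a, 2): bitmap=FFFFFF......... | a=[0, 1, 2, 3, 4, 5]
append(a, 1): bitmap=FFFFFFF........ | a=[0, 1, 2, 3, 4, 5, 6]
create(c): bitmap=FFFFFFFF....... | a=[0, 1, 2, 3, 4, 5, 6] c=[7]
truncate(a, 5): bitmap=FFFFF..F....... | a=[0, 1, 2, 3, 4] c=[7]
append(c, 1): bitmap=FFFFFF.F....... | a=[0, 1, 2, 3, 4] c=[7, 5]
unlink(a): bitmap=.....F.F....... | c=[7, 5]
append(c, 1): bitmap=F....F.F....... | c=[7, 5, 0]
append(c, 2): bitmap=FFF..F.F....... | c=[7, 5, 0, 1, 2]
create(a): bitmap=FFFF.F.F....... | a=[3] c=[7, 5, 0, 1, 2]

blocks(c) = [7, 5, 0, 1, 2]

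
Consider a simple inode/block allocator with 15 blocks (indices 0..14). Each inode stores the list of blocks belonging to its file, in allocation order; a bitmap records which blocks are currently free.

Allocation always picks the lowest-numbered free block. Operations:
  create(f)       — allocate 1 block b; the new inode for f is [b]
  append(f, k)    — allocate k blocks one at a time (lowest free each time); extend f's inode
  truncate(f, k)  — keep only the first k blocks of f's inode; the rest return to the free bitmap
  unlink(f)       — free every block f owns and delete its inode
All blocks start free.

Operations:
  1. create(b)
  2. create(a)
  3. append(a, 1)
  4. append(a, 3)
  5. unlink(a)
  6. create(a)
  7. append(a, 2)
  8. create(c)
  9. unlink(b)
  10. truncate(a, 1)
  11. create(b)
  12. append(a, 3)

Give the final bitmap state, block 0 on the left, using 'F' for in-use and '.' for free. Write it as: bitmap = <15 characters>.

after create(b) → b:[0]  free=[F..............]
after create(a) → a:[1], b:[0]  free=[FF.............]
after append(a, 1) → a:[1, 2], b:[0]  free=[FFF............]
after append(a, 3) → a:[1, 2, 3, 4, 5], b:[0]  free=[FFFFFF.........]
after unlink(a) → b:[0]  free=[F..............]
after create(a) → a:[1], b:[0]  free=[FF.............]
after append(a, 2) → a:[1, 2, 3], b:[0]  free=[FFFF...........]
after create(c) → a:[1, 2, 3], b:[0], c:[4]  free=[FFFFF..........]
after unlink(b) → a:[1, 2, 3], c:[4]  free=[.FFFF..........]
after truncate(a, 1) → a:[1], c:[4]  free=[.F..F..........]
after create(b) → a:[1], b:[0], c:[4]  free=[FF..F..........]
after append(a, 3) → a:[1, 2, 3, 5], b:[0], c:[4]  free=[FFFFFF.........]

bitmap = FFFFFF.........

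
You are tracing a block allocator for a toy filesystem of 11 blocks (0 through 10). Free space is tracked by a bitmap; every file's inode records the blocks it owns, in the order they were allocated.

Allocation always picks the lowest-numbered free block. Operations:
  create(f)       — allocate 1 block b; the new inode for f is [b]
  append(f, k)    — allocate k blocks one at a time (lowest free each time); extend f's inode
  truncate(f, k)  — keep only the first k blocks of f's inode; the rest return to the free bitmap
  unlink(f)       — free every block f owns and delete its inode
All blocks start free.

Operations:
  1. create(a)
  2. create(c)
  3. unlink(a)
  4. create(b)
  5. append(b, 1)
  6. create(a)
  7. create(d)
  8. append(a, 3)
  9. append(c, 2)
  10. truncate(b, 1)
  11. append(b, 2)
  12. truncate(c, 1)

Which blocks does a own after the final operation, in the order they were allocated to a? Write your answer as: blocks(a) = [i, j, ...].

  1. create(a)  ⇒  F..........  {a→[0]}
  2. create(c)  ⇒  FF.........  {a→[0]; c→[1]}
  3. unlink(a)  ⇒  .F.........  {c→[1]}
  4. create(b)  ⇒  FF.........  {b→[0]; c→[1]}
  5. append(b, 1)  ⇒  FFF........  {b→[0, 2]; c→[1]}
  6. create(a)  ⇒  FFFF.......  {a→[3]; b→[0, 2]; c→[1]}
  7. create(d)  ⇒  FFFFF......  {a→[3]; b→[0, 2]; c→[1]; d→[4]}
  8. append(a, 3)  ⇒  FFFFFFFF...  {a→[3, 5, 6, 7]; b→[0, 2]; c→[1]; d→[4]}
  9. append(c, 2)  ⇒  FFFFFFFFFF.  {a→[3, 5, 6, 7]; b→[0, 2]; c→[1, 8, 9]; d→[4]}
  10. truncate(b, 1)  ⇒  FF.FFFFFFF.  {a→[3, 5, 6, 7]; b→[0]; c→[1, 8, 9]; d→[4]}
  11. append(b, 2)  ⇒  FFFFFFFFFFF  {a→[3, 5, 6, 7]; b→[0, 2, 10]; c→[1, 8, 9]; d→[4]}
  12. truncate(c, 1)  ⇒  FFFFFFFF..F  {a→[3, 5, 6, 7]; b→[0, 2, 10]; c→[1]; d→[4]}

blocks(a) = [3, 5, 6, 7]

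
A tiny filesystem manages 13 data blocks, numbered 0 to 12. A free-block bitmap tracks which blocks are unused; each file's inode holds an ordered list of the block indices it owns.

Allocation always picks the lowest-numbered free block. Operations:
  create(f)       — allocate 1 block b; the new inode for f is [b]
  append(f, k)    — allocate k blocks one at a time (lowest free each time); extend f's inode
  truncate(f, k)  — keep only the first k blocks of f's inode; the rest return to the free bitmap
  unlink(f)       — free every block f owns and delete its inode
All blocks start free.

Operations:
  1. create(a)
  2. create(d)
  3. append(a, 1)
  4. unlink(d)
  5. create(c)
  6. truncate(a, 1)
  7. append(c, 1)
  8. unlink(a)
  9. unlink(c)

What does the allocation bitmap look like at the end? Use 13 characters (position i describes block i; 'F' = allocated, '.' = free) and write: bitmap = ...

bitmap = .............

[1] create(a) — a=0 (map F............)
[2] create(d) — a=0 d=1 (map FF...........)
[3] append(a, 1) — a=0,2 d=1 (map FFF..........)
[4] unlink(d) — a=0,2 (map F.F..........)
[5] create(c) — a=0,2 c=1 (map FFF..........)
[6] truncate(a, 1) — a=0 c=1 (map FF...........)
[7] append(c, 1) — a=0 c=1,2 (map FFF..........)
[8] unlink(a) — c=1,2 (map .FF..........)
[9] unlink(c) —  (map .............)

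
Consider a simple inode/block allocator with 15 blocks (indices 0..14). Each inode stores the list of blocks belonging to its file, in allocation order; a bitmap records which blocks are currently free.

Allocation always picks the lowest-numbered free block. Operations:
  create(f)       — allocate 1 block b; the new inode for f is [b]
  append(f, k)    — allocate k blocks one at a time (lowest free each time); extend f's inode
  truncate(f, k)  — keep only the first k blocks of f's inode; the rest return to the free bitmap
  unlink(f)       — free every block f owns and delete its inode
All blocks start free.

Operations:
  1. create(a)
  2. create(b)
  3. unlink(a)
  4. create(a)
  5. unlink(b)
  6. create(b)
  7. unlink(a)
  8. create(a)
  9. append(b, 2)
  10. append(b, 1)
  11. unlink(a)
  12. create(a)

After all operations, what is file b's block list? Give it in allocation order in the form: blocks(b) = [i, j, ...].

[1] create(a) — a=0 (map F..............)
[2] create(b) — a=0 b=1 (map FF.............)
[3] unlink(a) — b=1 (map .F.............)
[4] create(a) — a=0 b=1 (map FF.............)
[5] unlink(b) — a=0 (map F..............)
[6] create(b) — a=0 b=1 (map FF.............)
[7] unlink(a) — b=1 (map .F.............)
[8] create(a) — a=0 b=1 (map FF.............)
[9] append(b, 2) — a=0 b=1,2,3 (map FFFF...........)
[10] append(b, 1) — a=0 b=1,2,3,4 (map FFFFF..........)
[11] unlink(a) — b=1,2,3,4 (map .FFFF..........)
[12] create(a) — a=0 b=1,2,3,4 (map FFFFF..........)

blocks(b) = [1, 2, 3, 4]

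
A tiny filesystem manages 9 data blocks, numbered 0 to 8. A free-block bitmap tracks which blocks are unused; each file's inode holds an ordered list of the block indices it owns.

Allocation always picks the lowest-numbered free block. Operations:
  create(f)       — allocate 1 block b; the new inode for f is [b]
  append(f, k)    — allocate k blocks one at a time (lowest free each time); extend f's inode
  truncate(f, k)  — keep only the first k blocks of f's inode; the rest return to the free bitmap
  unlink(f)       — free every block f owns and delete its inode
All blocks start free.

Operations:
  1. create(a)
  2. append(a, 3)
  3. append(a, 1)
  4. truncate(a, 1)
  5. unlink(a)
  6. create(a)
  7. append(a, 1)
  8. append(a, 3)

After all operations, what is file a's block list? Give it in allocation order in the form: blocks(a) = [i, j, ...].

after create(a) → a:[0]  free=[F........]
after append(a, 3) → a:[0, 1, 2, 3]  free=[FFFF.....]
after append(a, 1) → a:[0, 1, 2, 3, 4]  free=[FFFFF....]
after truncate(a, 1) → a:[0]  free=[F........]
after unlink(a) →   free=[.........]
after create(a) → a:[0]  free=[F........]
after append(a, 1) → a:[0, 1]  free=[FF.......]
after append(a, 3) → a:[0, 1, 2, 3, 4]  free=[FFFFF....]

blocks(a) = [0, 1, 2, 3, 4]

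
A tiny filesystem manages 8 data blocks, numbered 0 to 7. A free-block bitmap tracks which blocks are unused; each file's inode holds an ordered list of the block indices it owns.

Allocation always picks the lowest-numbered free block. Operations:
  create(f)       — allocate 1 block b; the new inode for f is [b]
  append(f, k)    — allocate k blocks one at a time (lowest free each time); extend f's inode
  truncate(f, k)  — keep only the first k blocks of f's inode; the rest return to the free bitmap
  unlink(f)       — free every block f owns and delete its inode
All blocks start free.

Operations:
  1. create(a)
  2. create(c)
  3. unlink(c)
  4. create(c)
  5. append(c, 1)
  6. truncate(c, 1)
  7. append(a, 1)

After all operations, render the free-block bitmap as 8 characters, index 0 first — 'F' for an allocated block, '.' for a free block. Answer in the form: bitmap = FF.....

create(a): bitmap=F....... | a=[0]
create(c): bitmap=FF...... | a=[0] c=[1]
unlink(c): bitmap=F....... | a=[0]
create(c): bitmap=FF...... | a=[0] c=[1]
append(c, 1): bitmap=FFF..... | a=[0] c=[1, 2]
truncate(c, 1): bitmap=FF...... | a=[0] c=[1]
append(a, 1): bitmap=FFF..... | a=[0, 2] c=[1]

bitmap = FFF.....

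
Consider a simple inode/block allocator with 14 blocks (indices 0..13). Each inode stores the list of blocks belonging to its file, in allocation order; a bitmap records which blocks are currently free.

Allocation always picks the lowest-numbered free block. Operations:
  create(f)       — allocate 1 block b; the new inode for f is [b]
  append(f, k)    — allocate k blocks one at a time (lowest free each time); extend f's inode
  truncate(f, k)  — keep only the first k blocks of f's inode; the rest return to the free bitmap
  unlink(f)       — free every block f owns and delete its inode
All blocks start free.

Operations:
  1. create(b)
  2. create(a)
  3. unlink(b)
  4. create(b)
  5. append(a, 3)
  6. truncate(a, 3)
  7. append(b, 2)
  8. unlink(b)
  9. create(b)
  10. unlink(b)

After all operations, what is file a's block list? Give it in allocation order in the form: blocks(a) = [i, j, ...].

blocks(a) = [1, 2, 3]

[1] create(b) — b=0 (map F.............)
[2] create(a) — a=1 b=0 (map FF............)
[3] unlink(b) — a=1 (map .F............)
[4] create(b) — a=1 b=0 (map FF............)
[5] append(a, 3) — a=1,2,3,4 b=0 (map FFFFF.........)
[6] truncate(a, 3) — a=1,2,3 b=0 (map FFFF..........)
[7] append(b, 2) — a=1,2,3 b=0,4,5 (map FFFFFF........)
[8] unlink(b) — a=1,2,3 (map .FFF..........)
[9] create(b) — a=1,2,3 b=0 (map FFFF..........)
[10] unlink(b) — a=1,2,3 (map .FFF..........)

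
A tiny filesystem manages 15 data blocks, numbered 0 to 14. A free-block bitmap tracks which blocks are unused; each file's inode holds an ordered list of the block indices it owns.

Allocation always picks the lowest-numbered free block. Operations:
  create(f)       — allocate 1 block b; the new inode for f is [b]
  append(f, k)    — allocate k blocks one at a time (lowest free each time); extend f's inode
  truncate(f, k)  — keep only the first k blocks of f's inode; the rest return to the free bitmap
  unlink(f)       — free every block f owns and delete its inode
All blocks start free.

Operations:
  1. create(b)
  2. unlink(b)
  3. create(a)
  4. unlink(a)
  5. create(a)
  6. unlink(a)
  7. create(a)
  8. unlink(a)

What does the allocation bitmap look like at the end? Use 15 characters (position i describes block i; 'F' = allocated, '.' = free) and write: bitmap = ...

create(b): bitmap=F.............. | b=[0]
unlink(b): bitmap=............... | 
create(a): bitmap=F.............. | a=[0]
unlink(a): bitmap=............... | 
create(a): bitmap=F.............. | a=[0]
unlink(a): bitmap=............... | 
create(a): bitmap=F.............. | a=[0]
unlink(a): bitmap=............... | 

bitmap = ...............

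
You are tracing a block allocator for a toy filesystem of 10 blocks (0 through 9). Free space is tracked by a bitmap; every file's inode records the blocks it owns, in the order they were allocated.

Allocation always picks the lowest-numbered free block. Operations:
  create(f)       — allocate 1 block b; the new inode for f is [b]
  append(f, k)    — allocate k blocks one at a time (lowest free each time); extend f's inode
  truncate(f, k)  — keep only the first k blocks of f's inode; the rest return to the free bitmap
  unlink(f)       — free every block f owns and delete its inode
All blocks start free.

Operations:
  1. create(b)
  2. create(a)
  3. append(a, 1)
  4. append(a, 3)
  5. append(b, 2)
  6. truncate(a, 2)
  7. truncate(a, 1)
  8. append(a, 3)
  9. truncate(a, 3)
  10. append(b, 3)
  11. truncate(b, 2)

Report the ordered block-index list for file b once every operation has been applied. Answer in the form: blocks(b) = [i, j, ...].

  1. create(b)  ⇒  F.........  {b→[0]}
  2. create(a)  ⇒  FF........  {a→[1]; b→[0]}
  3. append(a, 1)  ⇒  FFF.......  {a→[1, 2]; b→[0]}
  4. append(a, 3)  ⇒  FFFFFF....  {a→[1, 2, 3, 4, 5]; b→[0]}
  5. append(b, 2)  ⇒  FFFFFFFF..  {a→[1, 2, 3, 4, 5]; b→[0, 6, 7]}
  6. truncate(a, 2)  ⇒  FFF...FF..  {a→[1, 2]; b→[0, 6, 7]}
  7. truncate(a, 1)  ⇒  FF....FF..  {a→[1]; b→[0, 6, 7]}
  8. append(a, 3)  ⇒  FFFFF.FF..  {a→[1, 2, 3, 4]; b→[0, 6, 7]}
  9. truncate(a, 3)  ⇒  FFFF..FF..  {a→[1, 2, 3]; b→[0, 6, 7]}
  10. append(b, 3)  ⇒  FFFFFFFFF.  {a→[1, 2, 3]; b→[0, 6, 7, 4, 5, 8]}
  11. truncate(b, 2)  ⇒  FFFF..F...  {a→[1, 2, 3]; b→[0, 6]}

blocks(b) = [0, 6]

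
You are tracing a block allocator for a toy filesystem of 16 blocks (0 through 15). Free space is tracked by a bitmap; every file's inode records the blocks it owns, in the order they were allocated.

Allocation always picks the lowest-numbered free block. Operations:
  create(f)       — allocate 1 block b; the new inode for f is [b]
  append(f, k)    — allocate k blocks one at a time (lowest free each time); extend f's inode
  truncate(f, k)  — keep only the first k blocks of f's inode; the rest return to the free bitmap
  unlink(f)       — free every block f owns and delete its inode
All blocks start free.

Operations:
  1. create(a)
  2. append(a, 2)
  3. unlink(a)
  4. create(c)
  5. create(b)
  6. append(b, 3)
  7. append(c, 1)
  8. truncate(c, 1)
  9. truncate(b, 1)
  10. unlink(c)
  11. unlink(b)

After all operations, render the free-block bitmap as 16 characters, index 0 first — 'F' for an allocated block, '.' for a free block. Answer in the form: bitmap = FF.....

create(a): bitmap=F............... | a=[0]
append(a, 2): bitmap=FFF............. | a=[0, 1, 2]
unlink(a): bitmap=................ | 
create(c): bitmap=F............... | c=[0]
create(b): bitmap=FF.............. | b=[1] c=[0]
append(b, 3): bitmap=FFFFF........... | b=[1, 2, 3, 4] c=[0]
append(c, 1): bitmap=FFFFFF.......... | b=[1, 2, 3, 4] c=[0, 5]
truncate(c, 1): bitmap=FFFFF........... | b=[1, 2, 3, 4] c=[0]
truncate(b, 1): bitmap=FF.............. | b=[1] c=[0]
unlink(c): bitmap=.F.............. | b=[1]
unlink(b): bitmap=................ | 

bitmap = ................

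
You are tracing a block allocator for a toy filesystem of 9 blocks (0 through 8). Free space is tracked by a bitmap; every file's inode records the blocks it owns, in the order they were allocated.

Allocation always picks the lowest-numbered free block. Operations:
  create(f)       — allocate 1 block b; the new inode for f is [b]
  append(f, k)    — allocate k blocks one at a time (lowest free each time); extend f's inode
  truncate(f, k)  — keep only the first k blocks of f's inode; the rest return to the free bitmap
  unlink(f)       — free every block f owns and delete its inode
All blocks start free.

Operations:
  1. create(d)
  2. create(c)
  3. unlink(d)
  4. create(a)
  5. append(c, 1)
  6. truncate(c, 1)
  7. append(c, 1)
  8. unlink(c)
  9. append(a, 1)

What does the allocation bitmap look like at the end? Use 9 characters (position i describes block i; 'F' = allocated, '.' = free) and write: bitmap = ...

after create(d) → d:[0]  free=[F........]
after create(c) → c:[1], d:[0]  free=[FF.......]
after unlink(d) → c:[1]  free=[.F.......]
after create(a) → a:[0], c:[1]  free=[FF.......]
after append(c, 1) → a:[0], c:[1, 2]  free=[FFF......]
after truncate(c, 1) → a:[0], c:[1]  free=[FF.......]
after append(c, 1) → a:[0], c:[1, 2]  free=[FFF......]
after unlink(c) → a:[0]  free=[F........]
after append(a, 1) → a:[0, 1]  free=[FF.......]

bitmap = FF.......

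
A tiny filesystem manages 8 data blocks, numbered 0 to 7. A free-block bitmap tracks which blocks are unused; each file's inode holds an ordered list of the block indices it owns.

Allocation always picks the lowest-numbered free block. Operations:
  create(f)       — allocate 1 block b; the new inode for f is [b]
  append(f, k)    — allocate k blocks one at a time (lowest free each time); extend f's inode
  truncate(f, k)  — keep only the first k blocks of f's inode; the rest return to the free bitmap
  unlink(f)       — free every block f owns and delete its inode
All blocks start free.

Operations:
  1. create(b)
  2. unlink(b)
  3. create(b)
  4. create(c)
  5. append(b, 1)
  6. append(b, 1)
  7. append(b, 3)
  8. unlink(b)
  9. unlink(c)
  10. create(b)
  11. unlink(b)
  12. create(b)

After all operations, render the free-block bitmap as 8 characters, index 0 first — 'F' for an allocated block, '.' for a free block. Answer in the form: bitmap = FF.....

  1. create(b)  ⇒  F.......  {b→[0]}
  2. unlink(b)  ⇒  ........  {}
  3. create(b)  ⇒  F.......  {b→[0]}
  4. create(c)  ⇒  FF......  {b→[0]; c→[1]}
  5. append(b, 1)  ⇒  FFF.....  {b→[0, 2]; c→[1]}
  6. append(b, 1)  ⇒  FFFF....  {b→[0, 2, 3]; c→[1]}
  7. append(b, 3)  ⇒  FFFFFFF.  {b→[0, 2, 3, 4, 5, 6]; c→[1]}
  8. unlink(b)  ⇒  .F......  {c→[1]}
  9. unlink(c)  ⇒  ........  {}
  10. create(b)  ⇒  F.......  {b→[0]}
  11. unlink(b)  ⇒  ........  {}
  12. create(b)  ⇒  F.......  {b→[0]}

bitmap = F.......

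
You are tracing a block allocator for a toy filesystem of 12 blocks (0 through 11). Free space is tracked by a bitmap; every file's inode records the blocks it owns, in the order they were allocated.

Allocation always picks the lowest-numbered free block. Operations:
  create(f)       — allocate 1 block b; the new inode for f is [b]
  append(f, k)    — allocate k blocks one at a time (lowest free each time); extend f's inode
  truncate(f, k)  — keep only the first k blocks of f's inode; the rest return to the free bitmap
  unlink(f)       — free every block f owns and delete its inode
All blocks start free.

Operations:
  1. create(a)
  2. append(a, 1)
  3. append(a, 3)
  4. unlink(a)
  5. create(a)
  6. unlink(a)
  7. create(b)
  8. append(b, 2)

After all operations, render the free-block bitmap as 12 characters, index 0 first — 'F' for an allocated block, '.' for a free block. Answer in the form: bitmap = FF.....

bitmap = FFF.........

[1] create(a) — a=0 (map F...........)
[2] append(a, 1) — a=0,1 (map FF..........)
[3] append(a, 3) — a=0,1,2,3,4 (map FFFFF.......)
[4] unlink(a) —  (map ............)
[5] create(a) — a=0 (map F...........)
[6] unlink(a) —  (map ............)
[7] create(b) — b=0 (map F...........)
[8] append(b, 2) — b=0,1,2 (map FFF.........)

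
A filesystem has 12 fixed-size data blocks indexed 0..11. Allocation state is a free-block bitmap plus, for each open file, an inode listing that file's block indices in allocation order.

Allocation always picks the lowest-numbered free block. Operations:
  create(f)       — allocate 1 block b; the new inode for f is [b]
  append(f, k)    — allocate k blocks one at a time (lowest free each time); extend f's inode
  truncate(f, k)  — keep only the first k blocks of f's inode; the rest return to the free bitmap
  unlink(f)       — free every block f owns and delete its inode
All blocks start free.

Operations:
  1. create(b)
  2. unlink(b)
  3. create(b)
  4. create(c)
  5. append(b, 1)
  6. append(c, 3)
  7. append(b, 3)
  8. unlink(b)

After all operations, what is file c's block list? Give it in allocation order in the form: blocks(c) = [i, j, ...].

blocks(c) = [1, 3, 4, 5]

create(b): bitmap=F........... | b=[0]
unlink(b): bitmap=............ | 
create(b): bitmap=F........... | b=[0]
create(c): bitmap=FF.......... | b=[0] c=[1]
append(b, 1): bitmap=FFF......... | b=[0, 2] c=[1]
append(c, 3): bitmap=FFFFFF...... | b=[0, 2] c=[1, 3, 4, 5]
append(b, 3): bitmap=FFFFFFFFF... | b=[0, 2, 6, 7, 8] c=[1, 3, 4, 5]
unlink(b): bitmap=.F.FFF...... | c=[1, 3, 4, 5]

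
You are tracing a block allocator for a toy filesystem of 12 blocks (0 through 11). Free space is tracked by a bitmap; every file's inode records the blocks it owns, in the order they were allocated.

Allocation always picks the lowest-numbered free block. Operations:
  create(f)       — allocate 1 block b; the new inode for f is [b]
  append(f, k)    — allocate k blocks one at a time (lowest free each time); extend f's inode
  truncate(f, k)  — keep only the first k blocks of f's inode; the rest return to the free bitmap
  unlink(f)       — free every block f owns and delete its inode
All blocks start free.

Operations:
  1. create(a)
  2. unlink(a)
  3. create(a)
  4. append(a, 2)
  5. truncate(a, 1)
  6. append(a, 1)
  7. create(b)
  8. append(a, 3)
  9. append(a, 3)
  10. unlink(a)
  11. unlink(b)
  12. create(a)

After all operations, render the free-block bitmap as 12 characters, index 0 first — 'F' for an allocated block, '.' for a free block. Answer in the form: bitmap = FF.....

after create(a) → a:[0]  free=[F...........]
after unlink(a) →   free=[............]
after create(a) → a:[0]  free=[F...........]
after append(a, 2) → a:[0, 1, 2]  free=[FFF.........]
after truncate(a, 1) → a:[0]  free=[F...........]
after append(a, 1) → a:[0, 1]  free=[FF..........]
after create(b) → a:[0, 1], b:[2]  free=[FFF.........]
after append(a, 3) → a:[0, 1, 3, 4, 5], b:[2]  free=[FFFFFF......]
after append(a, 3) → a:[0, 1, 3, 4, 5, 6, 7, 8], b:[2]  free=[FFFFFFFFF...]
after unlink(a) → b:[2]  free=[..F.........]
after unlink(b) →   free=[............]
after create(a) → a:[0]  free=[F...........]

bitmap = F...........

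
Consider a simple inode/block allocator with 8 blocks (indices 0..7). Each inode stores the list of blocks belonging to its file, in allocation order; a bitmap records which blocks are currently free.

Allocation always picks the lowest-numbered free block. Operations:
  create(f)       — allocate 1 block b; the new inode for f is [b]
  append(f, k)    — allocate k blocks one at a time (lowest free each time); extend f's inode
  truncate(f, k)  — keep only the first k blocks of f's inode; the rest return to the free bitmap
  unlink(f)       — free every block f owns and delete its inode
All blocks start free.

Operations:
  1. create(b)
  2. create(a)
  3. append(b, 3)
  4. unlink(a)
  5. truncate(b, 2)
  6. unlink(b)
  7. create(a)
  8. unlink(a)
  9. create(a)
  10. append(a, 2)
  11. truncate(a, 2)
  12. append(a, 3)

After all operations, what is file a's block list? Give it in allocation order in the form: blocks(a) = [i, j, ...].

create(b): bitmap=F....... | b=[0]
create(a): bitmap=FF...... | a=[1] b=[0]
append(b, 3): bitmap=FFFFF... | a=[1] b=[0, 2, 3, 4]
unlink(a): bitmap=F.FFF... | b=[0, 2, 3, 4]
truncate(b, 2): bitmap=F.F..... | b=[0, 2]
unlink(b): bitmap=........ | 
create(a): bitmap=F....... | a=[0]
unlink(a): bitmap=........ | 
create(a): bitmap=F....... | a=[0]
append(a, 2): bitmap=FFF..... | a=[0, 1, 2]
truncate(a, 2): bitmap=FF...... | a=[0, 1]
append(a, 3): bitmap=FFFFF... | a=[0, 1, 2, 3, 4]

blocks(a) = [0, 1, 2, 3, 4]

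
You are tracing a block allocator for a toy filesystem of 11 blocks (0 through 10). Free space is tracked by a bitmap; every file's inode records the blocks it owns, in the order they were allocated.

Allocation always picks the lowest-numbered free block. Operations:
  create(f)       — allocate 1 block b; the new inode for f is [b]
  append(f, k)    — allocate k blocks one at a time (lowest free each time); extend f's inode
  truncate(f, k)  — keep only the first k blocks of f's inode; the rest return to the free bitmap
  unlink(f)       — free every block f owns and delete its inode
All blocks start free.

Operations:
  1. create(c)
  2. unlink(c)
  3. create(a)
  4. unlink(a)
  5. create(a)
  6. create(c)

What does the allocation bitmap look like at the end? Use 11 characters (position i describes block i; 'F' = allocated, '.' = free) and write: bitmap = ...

bitmap = FF.........

after create(c) → c:[0]  free=[F..........]
after unlink(c) →   free=[...........]
after create(a) → a:[0]  free=[F..........]
after unlink(a) →   free=[...........]
after create(a) → a:[0]  free=[F..........]
after create(c) → a:[0], c:[1]  free=[FF.........]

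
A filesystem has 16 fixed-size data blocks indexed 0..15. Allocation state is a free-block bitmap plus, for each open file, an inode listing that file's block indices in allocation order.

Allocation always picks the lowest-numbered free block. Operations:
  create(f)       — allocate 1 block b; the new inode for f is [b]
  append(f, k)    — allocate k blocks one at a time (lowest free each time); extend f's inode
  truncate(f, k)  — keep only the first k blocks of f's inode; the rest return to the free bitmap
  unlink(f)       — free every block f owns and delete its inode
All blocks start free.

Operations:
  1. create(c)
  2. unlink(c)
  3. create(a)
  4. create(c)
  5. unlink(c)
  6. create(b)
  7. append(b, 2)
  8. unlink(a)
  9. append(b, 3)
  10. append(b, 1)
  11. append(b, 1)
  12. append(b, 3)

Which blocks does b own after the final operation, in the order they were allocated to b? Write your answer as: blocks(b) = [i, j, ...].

  1. create(c)  ⇒  F...............  {c→[0]}
  2. unlink(c)  ⇒  ................  {}
  3. create(a)  ⇒  F...............  {a→[0]}
  4. create(c)  ⇒  FF..............  {a→[0]; c→[1]}
  5. unlink(c)  ⇒  F...............  {a→[0]}
  6. create(b)  ⇒  FF..............  {a→[0]; b→[1]}
  7. append(b, 2)  ⇒  FFFF............  {a→[0]; b→[1, 2, 3]}
  8. unlink(a)  ⇒  .FFF............  {b→[1, 2, 3]}
  9. append(b, 3)  ⇒  FFFFFF..........  {b→[1, 2, 3, 0, 4, 5]}
  10. append(b, 1)  ⇒  FFFFFFF.........  {b→[1, 2, 3, 0, 4, 5, 6]}
  11. append(b, 1)  ⇒  FFFFFFFF........  {b→[1, 2, 3, 0, 4, 5, 6, 7]}
  12. append(b, 3)  ⇒  FFFFFFFFFFF.....  {b→[1, 2, 3, 0, 4, 5, 6, 7, 8, 9, 10]}

blocks(b) = [1, 2, 3, 0, 4, 5, 6, 7, 8, 9, 10]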